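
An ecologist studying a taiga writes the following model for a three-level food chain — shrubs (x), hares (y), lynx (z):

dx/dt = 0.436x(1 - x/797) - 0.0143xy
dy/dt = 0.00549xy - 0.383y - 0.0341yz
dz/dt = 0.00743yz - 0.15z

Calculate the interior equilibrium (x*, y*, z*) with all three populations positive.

x* ≈ 269, y* ≈ 20.2, z* ≈ 32.1

From dz/dt = 0: 0.00743y* = 0.15, so y* = 20.2.
From dx/dt = 0: 0.436(1 - x*/797) = 0.0143·20.2, giving x* = 797·(1 - 0.662) = 269.
From dy/dt = 0: 0.00549·269 - 0.383 = 0.0341z*, so z* = 1.1/0.0341 = 32.1.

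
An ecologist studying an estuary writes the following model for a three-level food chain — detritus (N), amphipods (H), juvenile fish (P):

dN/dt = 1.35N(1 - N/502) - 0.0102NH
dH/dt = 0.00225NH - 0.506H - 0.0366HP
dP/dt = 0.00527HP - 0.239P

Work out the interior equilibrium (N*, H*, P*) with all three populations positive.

From dP/dt = 0: 0.00527H* = 0.239, so H* = 45.4.
From dN/dt = 0: 1.35(1 - N*/502) = 0.0102·45.4, giving N* = 502·(1 - 0.343) = 330.
From dH/dt = 0: 0.00225·330 - 0.506 = 0.0366P*, so P* = 0.236/0.0366 = 6.46.

N* ≈ 330, H* ≈ 45.4, P* ≈ 6.46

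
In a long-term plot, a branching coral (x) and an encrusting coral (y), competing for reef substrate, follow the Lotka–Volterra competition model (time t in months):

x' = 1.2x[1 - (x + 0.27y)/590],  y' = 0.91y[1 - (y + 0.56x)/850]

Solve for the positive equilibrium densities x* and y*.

Setting both brackets to zero gives the nullclines x + 0.27y = 590 and 0.56x + y = 850.
Substituting y = 850 - 0.56x into the first: x(1 - 0.27·0.56) = 590 - 0.27·850.
So x* = 360/0.849 = 425, and then y* = 850 - 0.56·425 = 612.

x* ≈ 425, y* ≈ 612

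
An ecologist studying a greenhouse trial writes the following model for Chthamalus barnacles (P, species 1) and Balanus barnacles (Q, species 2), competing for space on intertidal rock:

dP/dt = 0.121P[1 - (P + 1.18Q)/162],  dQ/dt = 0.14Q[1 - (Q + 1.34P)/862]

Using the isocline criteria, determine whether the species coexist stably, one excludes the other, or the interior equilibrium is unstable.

Compare the nullcline intercepts: K1/α12 = 162/1.18 = 137 < K2 = 862; K2/α21 = 862/1.34 = 643 > K1 = 162.
Since the inequalities point opposite ways, species 2 can invade but species 1 cannot.

species 2 excludes species 1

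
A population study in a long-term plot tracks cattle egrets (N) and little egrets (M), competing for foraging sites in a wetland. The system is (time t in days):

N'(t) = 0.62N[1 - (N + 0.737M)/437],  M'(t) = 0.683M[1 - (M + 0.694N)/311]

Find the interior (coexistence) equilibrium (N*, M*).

Setting both brackets to zero gives the nullclines N + 0.737M = 437 and 0.694N + M = 311.
Substituting M = 311 - 0.694N into the first: N(1 - 0.737·0.694) = 437 - 0.737·311.
So N* = 208/0.489 = 425, and then M* = 311 - 0.694·425 = 15.8.

N* ≈ 425, M* ≈ 15.8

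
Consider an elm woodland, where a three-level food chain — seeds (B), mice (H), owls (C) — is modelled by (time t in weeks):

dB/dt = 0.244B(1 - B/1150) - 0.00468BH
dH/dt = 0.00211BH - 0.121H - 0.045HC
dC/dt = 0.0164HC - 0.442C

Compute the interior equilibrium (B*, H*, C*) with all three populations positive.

B* ≈ 556, H* ≈ 27, C* ≈ 23.4

From dC/dt = 0: 0.0164H* = 0.442, so H* = 27.
From dB/dt = 0: 0.244(1 - B*/1150) = 0.00468·27, giving B* = 1150·(1 - 0.517) = 556.
From dH/dt = 0: 0.00211·556 - 0.121 = 0.045C*, so C* = 1.05/0.045 = 23.4.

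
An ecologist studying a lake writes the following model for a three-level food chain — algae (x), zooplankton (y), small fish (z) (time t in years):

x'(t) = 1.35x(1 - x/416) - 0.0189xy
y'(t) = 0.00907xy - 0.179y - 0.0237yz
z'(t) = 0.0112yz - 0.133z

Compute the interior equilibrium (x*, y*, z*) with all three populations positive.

x* ≈ 347, y* ≈ 11.9, z* ≈ 125

From dz/dt = 0: 0.0112y* = 0.133, so y* = 11.9.
From dx/dt = 0: 1.35(1 - x*/416) = 0.0189·11.9, giving x* = 416·(1 - 0.166) = 347.
From dy/dt = 0: 0.00907·347 - 0.179 = 0.0237z*, so z* = 2.97/0.0237 = 125.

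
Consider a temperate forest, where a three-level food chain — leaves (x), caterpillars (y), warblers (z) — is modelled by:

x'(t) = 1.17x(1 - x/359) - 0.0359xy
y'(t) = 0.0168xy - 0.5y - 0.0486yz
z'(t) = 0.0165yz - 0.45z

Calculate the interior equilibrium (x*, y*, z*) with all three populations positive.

From dz/dt = 0: 0.0165y* = 0.45, so y* = 27.3.
From dx/dt = 0: 1.17(1 - x*/359) = 0.0359·27.3, giving x* = 359·(1 - 0.837) = 58.6.
From dy/dt = 0: 0.0168·58.6 - 0.5 = 0.0486z*, so z* = 0.484/0.0486 = 9.96.

x* ≈ 58.6, y* ≈ 27.3, z* ≈ 9.96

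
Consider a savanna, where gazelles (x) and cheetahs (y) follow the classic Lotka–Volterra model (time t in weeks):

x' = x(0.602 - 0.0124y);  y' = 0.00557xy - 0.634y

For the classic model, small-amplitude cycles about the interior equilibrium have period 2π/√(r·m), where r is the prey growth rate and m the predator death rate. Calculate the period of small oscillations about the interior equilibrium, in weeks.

Here r = 0.602 and m = 0.634, so r·m = 0.382.
ω = √0.382 = 0.618 per week, hence T = 2π/ω ≈ 10.2 weeks.

T ≈ 10.2 weeks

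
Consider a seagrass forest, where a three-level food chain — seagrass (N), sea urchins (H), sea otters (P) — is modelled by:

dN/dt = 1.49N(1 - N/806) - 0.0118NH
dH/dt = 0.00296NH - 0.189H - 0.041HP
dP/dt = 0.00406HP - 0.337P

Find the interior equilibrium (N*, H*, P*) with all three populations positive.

From dP/dt = 0: 0.00406H* = 0.337, so H* = 83.
From dN/dt = 0: 1.49(1 - N*/806) = 0.0118·83, giving N* = 806·(1 - 0.657) = 276.
From dH/dt = 0: 0.00296·276 - 0.189 = 0.041P*, so P* = 0.628/0.041 = 15.3.

N* ≈ 276, H* ≈ 83, P* ≈ 15.3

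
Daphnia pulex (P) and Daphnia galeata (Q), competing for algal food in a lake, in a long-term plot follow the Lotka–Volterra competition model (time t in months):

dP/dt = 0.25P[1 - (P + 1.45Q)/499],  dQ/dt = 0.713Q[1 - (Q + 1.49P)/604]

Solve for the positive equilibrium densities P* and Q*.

P* ≈ 325, Q* ≈ 120

Setting both brackets to zero gives the nullclines P + 1.45Q = 499 and 1.49P + Q = 604.
Substituting Q = 604 - 1.49P into the first: P(1 - 1.45·1.49) = 499 - 1.45·604.
So P* = -377/-1.16 = 325, and then Q* = 604 - 1.49·325 = 120.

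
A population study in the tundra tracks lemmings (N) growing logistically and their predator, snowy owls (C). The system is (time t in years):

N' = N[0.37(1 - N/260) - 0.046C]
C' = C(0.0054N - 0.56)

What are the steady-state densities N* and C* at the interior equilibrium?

N* ≈ 104, C* ≈ 4.84

From dC/dt = 0 with C > 0: 0.0054N* = 0.56, so N* = 104.
Substitute into dN/dt = 0: 0.37(1 - 104/260) = 0.046C*.
The bracket is 0.601, giving C* = 0.222/0.046 = 4.84.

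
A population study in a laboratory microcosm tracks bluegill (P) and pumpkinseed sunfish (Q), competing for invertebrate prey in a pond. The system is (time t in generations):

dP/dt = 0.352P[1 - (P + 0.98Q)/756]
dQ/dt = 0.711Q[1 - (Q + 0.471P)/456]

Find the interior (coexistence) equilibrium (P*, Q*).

P* ≈ 574, Q* ≈ 186

Setting both brackets to zero gives the nullclines P + 0.98Q = 756 and 0.471P + Q = 456.
Substituting Q = 456 - 0.471P into the first: P(1 - 0.98·0.471) = 756 - 0.98·456.
So P* = 309/0.538 = 574, and then Q* = 456 - 0.471·574 = 186.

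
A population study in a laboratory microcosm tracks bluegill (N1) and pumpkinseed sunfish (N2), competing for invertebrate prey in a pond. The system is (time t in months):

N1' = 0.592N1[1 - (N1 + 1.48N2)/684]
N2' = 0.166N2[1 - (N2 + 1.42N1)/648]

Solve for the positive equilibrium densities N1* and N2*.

Setting both brackets to zero gives the nullclines N1 + 1.48N2 = 684 and 1.42N1 + N2 = 648.
Substituting N2 = 648 - 1.42N1 into the first: N1(1 - 1.48·1.42) = 684 - 1.48·648.
So N1* = -275/-1.1 = 250, and then N2* = 648 - 1.42·250 = 293.

N1* ≈ 250, N2* ≈ 293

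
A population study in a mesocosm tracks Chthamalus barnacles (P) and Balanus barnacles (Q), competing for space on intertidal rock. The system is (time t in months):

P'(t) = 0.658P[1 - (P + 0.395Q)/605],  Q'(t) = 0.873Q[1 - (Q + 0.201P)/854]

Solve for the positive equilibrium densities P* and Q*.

Setting both brackets to zero gives the nullclines P + 0.395Q = 605 and 0.201P + Q = 854.
Substituting Q = 854 - 0.201P into the first: P(1 - 0.395·0.201) = 605 - 0.395·854.
So P* = 268/0.921 = 291, and then Q* = 854 - 0.201·291 = 796.

P* ≈ 291, Q* ≈ 796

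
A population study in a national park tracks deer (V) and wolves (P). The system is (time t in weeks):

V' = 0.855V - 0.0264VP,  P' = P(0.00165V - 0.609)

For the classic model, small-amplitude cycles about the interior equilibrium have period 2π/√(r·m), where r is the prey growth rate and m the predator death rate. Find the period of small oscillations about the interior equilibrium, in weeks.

T ≈ 8.71 weeks

Here r = 0.855 and m = 0.609, so r·m = 0.521.
ω = √0.521 = 0.722 per week, hence T = 2π/ω ≈ 8.71 weeks.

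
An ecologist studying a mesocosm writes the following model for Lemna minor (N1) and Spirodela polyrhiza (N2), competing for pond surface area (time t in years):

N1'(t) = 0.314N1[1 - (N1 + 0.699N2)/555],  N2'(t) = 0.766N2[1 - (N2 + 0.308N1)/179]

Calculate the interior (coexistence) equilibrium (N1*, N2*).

N1* ≈ 548, N2* ≈ 10.3

Setting both brackets to zero gives the nullclines N1 + 0.699N2 = 555 and 0.308N1 + N2 = 179.
Substituting N2 = 179 - 0.308N1 into the first: N1(1 - 0.699·0.308) = 555 - 0.699·179.
So N1* = 430/0.785 = 548, and then N2* = 179 - 0.308·548 = 10.3.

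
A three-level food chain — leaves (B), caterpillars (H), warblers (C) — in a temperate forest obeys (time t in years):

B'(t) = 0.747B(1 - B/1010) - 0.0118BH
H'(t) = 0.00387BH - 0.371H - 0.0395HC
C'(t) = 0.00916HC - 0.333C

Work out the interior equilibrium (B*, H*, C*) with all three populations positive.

From dC/dt = 0: 0.00916H* = 0.333, so H* = 36.4.
From dB/dt = 0: 0.747(1 - B*/1010) = 0.0118·36.4, giving B* = 1010·(1 - 0.574) = 430.
From dH/dt = 0: 0.00387·430 - 0.371 = 0.0395C*, so C* = 1.29/0.0395 = 32.7.

B* ≈ 430, H* ≈ 36.4, C* ≈ 32.7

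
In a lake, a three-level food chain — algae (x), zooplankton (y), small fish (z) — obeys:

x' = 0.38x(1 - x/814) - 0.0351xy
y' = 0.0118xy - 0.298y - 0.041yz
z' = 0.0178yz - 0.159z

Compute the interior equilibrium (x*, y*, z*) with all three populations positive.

From dz/dt = 0: 0.0178y* = 0.159, so y* = 8.93.
From dx/dt = 0: 0.38(1 - x*/814) = 0.0351·8.93, giving x* = 814·(1 - 0.825) = 142.
From dy/dt = 0: 0.0118·142 - 0.298 = 0.041z*, so z* = 1.38/0.041 = 33.7.

x* ≈ 142, y* ≈ 8.93, z* ≈ 33.7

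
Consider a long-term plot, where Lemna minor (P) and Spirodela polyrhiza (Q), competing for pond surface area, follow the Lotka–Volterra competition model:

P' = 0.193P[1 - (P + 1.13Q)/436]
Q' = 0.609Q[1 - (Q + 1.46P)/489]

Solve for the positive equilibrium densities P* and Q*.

P* ≈ 179, Q* ≈ 227

Setting both brackets to zero gives the nullclines P + 1.13Q = 436 and 1.46P + Q = 489.
Substituting Q = 489 - 1.46P into the first: P(1 - 1.13·1.46) = 436 - 1.13·489.
So P* = -117/-0.65 = 179, and then Q* = 489 - 1.46·179 = 227.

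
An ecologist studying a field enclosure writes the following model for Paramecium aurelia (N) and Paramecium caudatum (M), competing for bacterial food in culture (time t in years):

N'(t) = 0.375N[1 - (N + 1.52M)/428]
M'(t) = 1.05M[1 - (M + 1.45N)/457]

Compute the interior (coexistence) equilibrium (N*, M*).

N* ≈ 221, M* ≈ 136

Setting both brackets to zero gives the nullclines N + 1.52M = 428 and 1.45N + M = 457.
Substituting M = 457 - 1.45N into the first: N(1 - 1.52·1.45) = 428 - 1.52·457.
So N* = -267/-1.2 = 221, and then M* = 457 - 1.45·221 = 136.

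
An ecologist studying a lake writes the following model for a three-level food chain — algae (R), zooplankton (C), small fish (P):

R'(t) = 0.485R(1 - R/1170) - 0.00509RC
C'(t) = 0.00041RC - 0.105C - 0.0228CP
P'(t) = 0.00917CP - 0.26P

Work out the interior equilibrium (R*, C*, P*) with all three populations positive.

From dP/dt = 0: 0.00917C* = 0.26, so C* = 28.4.
From dR/dt = 0: 0.485(1 - R*/1170) = 0.00509·28.4, giving R* = 1170·(1 - 0.298) = 822.
From dC/dt = 0: 0.00041·822 - 0.105 = 0.0228P*, so P* = 0.232/0.0228 = 10.2.

R* ≈ 822, C* ≈ 28.4, P* ≈ 10.2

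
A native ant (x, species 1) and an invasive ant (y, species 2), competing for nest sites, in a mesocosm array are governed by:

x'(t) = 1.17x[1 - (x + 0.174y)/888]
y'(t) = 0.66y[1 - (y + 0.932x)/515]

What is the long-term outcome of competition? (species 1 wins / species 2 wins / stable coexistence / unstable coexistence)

Compare the nullcline intercepts: K1/α12 = 888/0.174 = 5100 > K2 = 515; K2/α21 = 515/0.932 = 553 < K1 = 888.
Since the inequalities point opposite ways, species 1 can invade but species 2 cannot.

species 1 excludes species 2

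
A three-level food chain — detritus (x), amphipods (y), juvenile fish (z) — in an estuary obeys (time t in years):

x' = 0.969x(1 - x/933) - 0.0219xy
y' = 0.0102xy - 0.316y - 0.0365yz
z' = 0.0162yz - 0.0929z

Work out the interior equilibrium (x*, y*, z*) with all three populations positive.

From dz/dt = 0: 0.0162y* = 0.0929, so y* = 5.73.
From dx/dt = 0: 0.969(1 - x*/933) = 0.0219·5.73, giving x* = 933·(1 - 0.13) = 812.
From dy/dt = 0: 0.0102·812 - 0.316 = 0.0365z*, so z* = 7.97/0.0365 = 218.

x* ≈ 812, y* ≈ 5.73, z* ≈ 218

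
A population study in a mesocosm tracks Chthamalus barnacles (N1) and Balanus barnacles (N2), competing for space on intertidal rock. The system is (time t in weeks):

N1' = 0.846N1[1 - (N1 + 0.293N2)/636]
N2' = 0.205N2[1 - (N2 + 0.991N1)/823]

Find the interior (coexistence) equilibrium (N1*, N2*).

Setting both brackets to zero gives the nullclines N1 + 0.293N2 = 636 and 0.991N1 + N2 = 823.
Substituting N2 = 823 - 0.991N1 into the first: N1(1 - 0.293·0.991) = 636 - 0.293·823.
So N1* = 395/0.71 = 556, and then N2* = 823 - 0.991·556 = 272.

N1* ≈ 556, N2* ≈ 272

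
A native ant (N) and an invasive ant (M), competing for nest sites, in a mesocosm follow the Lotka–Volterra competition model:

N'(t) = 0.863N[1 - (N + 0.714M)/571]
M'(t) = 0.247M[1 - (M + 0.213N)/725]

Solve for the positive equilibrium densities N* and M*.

N* ≈ 62.9, M* ≈ 712

Setting both brackets to zero gives the nullclines N + 0.714M = 571 and 0.213N + M = 725.
Substituting M = 725 - 0.213N into the first: N(1 - 0.714·0.213) = 571 - 0.714·725.
So N* = 53.4/0.848 = 62.9, and then M* = 725 - 0.213·62.9 = 712.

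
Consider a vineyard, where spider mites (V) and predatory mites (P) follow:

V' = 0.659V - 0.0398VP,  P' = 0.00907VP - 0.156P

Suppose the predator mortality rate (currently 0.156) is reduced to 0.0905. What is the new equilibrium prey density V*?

V* ≈ 9.98

At the interior fixed point, setting dP/dt = 0 with P > 0 fixes V* = (predator death rate)/(VP coefficient) — independent of the other coefficients.
With the change, V* = 0.0905/0.00907 = 9.98; it falls from 17.2.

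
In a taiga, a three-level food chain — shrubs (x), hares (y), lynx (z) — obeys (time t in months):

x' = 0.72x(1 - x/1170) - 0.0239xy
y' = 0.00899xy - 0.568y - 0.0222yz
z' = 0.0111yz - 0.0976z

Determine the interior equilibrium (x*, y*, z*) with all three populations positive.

From dz/dt = 0: 0.0111y* = 0.0976, so y* = 8.79.
From dx/dt = 0: 0.72(1 - x*/1170) = 0.0239·8.79, giving x* = 1170·(1 - 0.292) = 829.
From dy/dt = 0: 0.00899·829 - 0.568 = 0.0222z*, so z* = 6.88/0.0222 = 310.

x* ≈ 829, y* ≈ 8.79, z* ≈ 310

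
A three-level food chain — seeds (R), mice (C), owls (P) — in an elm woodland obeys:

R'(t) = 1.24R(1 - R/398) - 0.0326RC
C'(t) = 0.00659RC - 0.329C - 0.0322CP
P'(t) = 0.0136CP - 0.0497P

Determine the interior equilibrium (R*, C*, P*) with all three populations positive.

R* ≈ 360, C* ≈ 3.65, P* ≈ 63.4

From dP/dt = 0: 0.0136C* = 0.0497, so C* = 3.65.
From dR/dt = 0: 1.24(1 - R*/398) = 0.0326·3.65, giving R* = 398·(1 - 0.0961) = 360.
From dC/dt = 0: 0.00659·360 - 0.329 = 0.0322P*, so P* = 2.04/0.0322 = 63.4.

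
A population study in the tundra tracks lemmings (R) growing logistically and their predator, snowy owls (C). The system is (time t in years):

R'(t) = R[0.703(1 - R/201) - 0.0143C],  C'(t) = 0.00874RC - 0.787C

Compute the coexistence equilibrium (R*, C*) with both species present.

R* ≈ 90, C* ≈ 27.1

From dC/dt = 0 with C > 0: 0.00874R* = 0.787, so R* = 90.
Substitute into dR/dt = 0: 0.703(1 - 90/201) = 0.0143C*.
The bracket is 0.552, giving C* = 0.388/0.0143 = 27.1.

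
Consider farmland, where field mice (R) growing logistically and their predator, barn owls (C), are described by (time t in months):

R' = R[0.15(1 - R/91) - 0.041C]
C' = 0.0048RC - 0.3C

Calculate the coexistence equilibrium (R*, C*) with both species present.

From dC/dt = 0 with C > 0: 0.0048R* = 0.3, so R* = 62.5.
Substitute into dR/dt = 0: 0.15(1 - 62.5/91) = 0.041C*.
The bracket is 0.313, giving C* = 0.047/0.041 = 1.15.

R* ≈ 62.5, C* ≈ 1.15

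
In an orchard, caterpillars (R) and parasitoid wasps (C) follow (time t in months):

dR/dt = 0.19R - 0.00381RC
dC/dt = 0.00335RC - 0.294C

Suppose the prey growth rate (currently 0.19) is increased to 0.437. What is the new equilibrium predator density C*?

At the interior fixed point, setting dR/dt = 0 with R > 0 fixes C* = (prey growth rate)/(RC coefficient) — independent of the other coefficients.
With the change, C* = 0.437/0.00381 = 115; it rises from 49.9.

C* ≈ 115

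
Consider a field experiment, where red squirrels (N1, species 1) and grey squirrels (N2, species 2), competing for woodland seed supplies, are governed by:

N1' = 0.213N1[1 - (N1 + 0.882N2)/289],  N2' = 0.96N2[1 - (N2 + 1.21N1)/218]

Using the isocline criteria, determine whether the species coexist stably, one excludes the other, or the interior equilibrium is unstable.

species 1 excludes species 2

Compare the nullcline intercepts: K1/α12 = 289/0.882 = 328 > K2 = 218; K2/α21 = 218/1.21 = 180 < K1 = 289.
Since the inequalities point opposite ways, species 1 can invade but species 2 cannot.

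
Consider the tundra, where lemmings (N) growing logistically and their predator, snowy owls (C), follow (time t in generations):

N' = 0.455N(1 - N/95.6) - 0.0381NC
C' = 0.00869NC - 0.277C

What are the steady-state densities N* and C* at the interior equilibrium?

N* ≈ 31.9, C* ≈ 7.96

From dC/dt = 0 with C > 0: 0.00869N* = 0.277, so N* = 31.9.
Substitute into dN/dt = 0: 0.455(1 - 31.9/95.6) = 0.0381C*.
The bracket is 0.667, giving C* = 0.303/0.0381 = 7.96.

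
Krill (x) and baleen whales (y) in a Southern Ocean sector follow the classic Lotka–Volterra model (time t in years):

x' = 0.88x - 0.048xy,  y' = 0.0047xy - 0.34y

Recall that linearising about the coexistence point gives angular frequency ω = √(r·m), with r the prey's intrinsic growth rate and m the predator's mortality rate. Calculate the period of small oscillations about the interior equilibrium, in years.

Here r = 0.88 and m = 0.34, so r·m = 0.299.
ω = √0.299 = 0.547 per year, hence T = 2π/ω ≈ 11.5 years.

T ≈ 11.5 years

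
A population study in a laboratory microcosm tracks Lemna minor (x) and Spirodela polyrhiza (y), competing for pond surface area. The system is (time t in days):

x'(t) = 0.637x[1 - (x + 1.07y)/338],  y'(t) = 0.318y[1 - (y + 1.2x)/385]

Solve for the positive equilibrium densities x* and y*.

Setting both brackets to zero gives the nullclines x + 1.07y = 338 and 1.2x + y = 385.
Substituting y = 385 - 1.2x into the first: x(1 - 1.07·1.2) = 338 - 1.07·385.
So x* = -74/-0.284 = 260, and then y* = 385 - 1.2·260 = 72.5.

x* ≈ 260, y* ≈ 72.5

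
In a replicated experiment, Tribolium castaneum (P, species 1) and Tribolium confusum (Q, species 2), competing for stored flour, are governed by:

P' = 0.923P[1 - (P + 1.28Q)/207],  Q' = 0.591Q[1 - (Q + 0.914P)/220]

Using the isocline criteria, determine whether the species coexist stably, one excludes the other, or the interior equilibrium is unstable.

Compare the nullcline intercepts: K1/α12 = 207/1.28 = 162 < K2 = 220; K2/α21 = 220/0.914 = 241 > K1 = 207.
Since the inequalities point opposite ways, species 2 can invade but species 1 cannot.

species 2 excludes species 1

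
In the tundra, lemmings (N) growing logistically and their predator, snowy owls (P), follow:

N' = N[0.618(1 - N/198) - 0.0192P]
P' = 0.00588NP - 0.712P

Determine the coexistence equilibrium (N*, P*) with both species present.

From dP/dt = 0 with P > 0: 0.00588N* = 0.712, so N* = 121.
Substitute into dN/dt = 0: 0.618(1 - 121/198) = 0.0192P*.
The bracket is 0.388, giving P* = 0.24/0.0192 = 12.5.

N* ≈ 121, P* ≈ 12.5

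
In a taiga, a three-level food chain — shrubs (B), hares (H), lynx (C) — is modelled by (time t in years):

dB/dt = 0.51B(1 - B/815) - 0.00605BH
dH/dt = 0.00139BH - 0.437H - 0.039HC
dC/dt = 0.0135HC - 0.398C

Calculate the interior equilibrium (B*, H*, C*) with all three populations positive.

B* ≈ 530, H* ≈ 29.5, C* ≈ 7.68

From dC/dt = 0: 0.0135H* = 0.398, so H* = 29.5.
From dB/dt = 0: 0.51(1 - B*/815) = 0.00605·29.5, giving B* = 815·(1 - 0.35) = 530.
From dH/dt = 0: 0.00139·530 - 0.437 = 0.039C*, so C* = 0.3/0.039 = 7.68.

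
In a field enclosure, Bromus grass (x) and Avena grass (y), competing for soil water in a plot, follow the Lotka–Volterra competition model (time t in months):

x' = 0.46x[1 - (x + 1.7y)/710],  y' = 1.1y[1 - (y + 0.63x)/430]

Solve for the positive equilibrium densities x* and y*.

Setting both brackets to zero gives the nullclines x + 1.7y = 710 and 0.63x + y = 430.
Substituting y = 430 - 0.63x into the first: x(1 - 1.7·0.63) = 710 - 1.7·430.
So x* = -21/-0.071 = 296, and then y* = 430 - 0.63·296 = 244.

x* ≈ 296, y* ≈ 244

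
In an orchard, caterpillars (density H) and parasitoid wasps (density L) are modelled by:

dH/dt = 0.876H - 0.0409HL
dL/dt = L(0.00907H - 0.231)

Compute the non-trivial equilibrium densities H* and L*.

Set dL/dt = 0 with L > 0: 0.00907H - 0.231 = 0, so H* = 0.231/0.00907 = 25.5.
Set dH/dt = 0 with H > 0: 0.876 - 0.0409L = 0, so L* = 0.876/0.0409 = 21.4.

H* ≈ 25.5, L* ≈ 21.4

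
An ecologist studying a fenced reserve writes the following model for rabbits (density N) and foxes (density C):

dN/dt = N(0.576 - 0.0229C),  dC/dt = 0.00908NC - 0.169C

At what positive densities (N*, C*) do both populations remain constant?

Set dC/dt = 0 with C > 0: 0.00908N - 0.169 = 0, so N* = 0.169/0.00908 = 18.6.
Set dN/dt = 0 with N > 0: 0.576 - 0.0229C = 0, so C* = 0.576/0.0229 = 25.2.

N* ≈ 18.6, C* ≈ 25.2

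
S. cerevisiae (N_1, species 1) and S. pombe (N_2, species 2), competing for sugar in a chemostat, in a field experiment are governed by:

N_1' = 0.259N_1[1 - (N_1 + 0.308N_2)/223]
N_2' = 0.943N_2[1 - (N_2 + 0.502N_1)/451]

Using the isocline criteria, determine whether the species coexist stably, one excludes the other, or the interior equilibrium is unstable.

Compare the nullcline intercepts: K1/α12 = 223/0.308 = 724 > K2 = 451; K2/α21 = 451/0.502 = 898 > K1 = 223.
Since both inequalities hold, each species can invade when rare, so the interior equilibrium is stable.

stable coexistence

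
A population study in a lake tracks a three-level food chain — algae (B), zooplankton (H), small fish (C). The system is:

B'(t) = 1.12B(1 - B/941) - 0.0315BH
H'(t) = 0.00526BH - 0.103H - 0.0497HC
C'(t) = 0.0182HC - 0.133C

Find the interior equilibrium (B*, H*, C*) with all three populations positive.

From dC/dt = 0: 0.0182H* = 0.133, so H* = 7.31.
From dB/dt = 0: 1.12(1 - B*/941) = 0.0315·7.31, giving B* = 941·(1 - 0.206) = 748.
From dH/dt = 0: 0.00526·748 - 0.103 = 0.0497C*, so C* = 3.83/0.0497 = 77.

B* ≈ 748, H* ≈ 7.31, C* ≈ 77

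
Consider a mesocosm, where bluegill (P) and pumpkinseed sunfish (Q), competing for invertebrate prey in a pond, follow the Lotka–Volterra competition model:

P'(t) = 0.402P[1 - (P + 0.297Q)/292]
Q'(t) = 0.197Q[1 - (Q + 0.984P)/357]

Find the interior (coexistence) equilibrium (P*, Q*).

P* ≈ 263, Q* ≈ 98.4

Setting both brackets to zero gives the nullclines P + 0.297Q = 292 and 0.984P + Q = 357.
Substituting Q = 357 - 0.984P into the first: P(1 - 0.297·0.984) = 292 - 0.297·357.
So P* = 186/0.708 = 263, and then Q* = 357 - 0.984·263 = 98.4.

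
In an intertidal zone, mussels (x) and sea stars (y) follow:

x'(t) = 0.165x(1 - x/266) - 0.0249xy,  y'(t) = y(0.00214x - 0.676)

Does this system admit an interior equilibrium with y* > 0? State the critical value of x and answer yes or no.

Threshold x = 316; K < 316, so no, the predator goes extinct.

The predator equation gives dy/dt > 0 only when x > 0.676/0.00214 = 316.
Without the predator, x → K = 266. Since 266 < 316, the predator cannot invade.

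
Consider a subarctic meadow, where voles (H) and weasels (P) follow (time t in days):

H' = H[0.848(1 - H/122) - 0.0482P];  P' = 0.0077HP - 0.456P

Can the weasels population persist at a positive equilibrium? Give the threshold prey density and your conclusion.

The predator equation gives dP/dt > 0 only when H > 0.456/0.0077 = 59.2.
Without the predator, H → K = 122. Since 122 > 59.2, the predator can invade and persist.

Threshold H = 59.2; K > 59.2, so yes, the predator persists.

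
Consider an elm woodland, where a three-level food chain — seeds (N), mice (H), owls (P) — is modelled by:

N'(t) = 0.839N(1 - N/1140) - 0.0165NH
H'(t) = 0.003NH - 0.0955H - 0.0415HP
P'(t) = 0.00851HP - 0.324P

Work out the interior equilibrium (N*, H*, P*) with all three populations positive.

N* ≈ 286, H* ≈ 38.1, P* ≈ 18.4

From dP/dt = 0: 0.00851H* = 0.324, so H* = 38.1.
From dN/dt = 0: 0.839(1 - N*/1140) = 0.0165·38.1, giving N* = 1140·(1 - 0.749) = 286.
From dH/dt = 0: 0.003·286 - 0.0955 = 0.0415P*, so P* = 0.764/0.0415 = 18.4.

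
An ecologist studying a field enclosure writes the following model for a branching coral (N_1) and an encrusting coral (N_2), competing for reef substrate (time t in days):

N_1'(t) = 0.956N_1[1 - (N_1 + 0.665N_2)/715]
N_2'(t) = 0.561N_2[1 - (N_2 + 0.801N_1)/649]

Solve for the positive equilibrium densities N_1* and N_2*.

Setting both brackets to zero gives the nullclines N_1 + 0.665N_2 = 715 and 0.801N_1 + N_2 = 649.
Substituting N_2 = 649 - 0.801N_1 into the first: N_1(1 - 0.665·0.801) = 715 - 0.665·649.
So N_1* = 283/0.467 = 606, and then N_2* = 649 - 0.801·606 = 163.

N_1* ≈ 606, N_2* ≈ 163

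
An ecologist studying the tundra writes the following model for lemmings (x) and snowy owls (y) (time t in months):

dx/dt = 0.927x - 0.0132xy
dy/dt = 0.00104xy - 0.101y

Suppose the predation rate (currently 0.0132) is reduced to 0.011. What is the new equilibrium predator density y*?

y* ≈ 84.3

At the interior fixed point, setting dx/dt = 0 with x > 0 fixes y* = (prey growth rate)/(xy coefficient) — independent of the other coefficients.
With the change, y* = 0.927/0.011 = 84.3; it rises from 70.2.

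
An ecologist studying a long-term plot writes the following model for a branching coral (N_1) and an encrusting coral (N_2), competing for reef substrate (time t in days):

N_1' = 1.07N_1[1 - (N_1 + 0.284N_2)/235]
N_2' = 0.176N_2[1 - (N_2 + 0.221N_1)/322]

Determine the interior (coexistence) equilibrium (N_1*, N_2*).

Setting both brackets to zero gives the nullclines N_1 + 0.284N_2 = 235 and 0.221N_1 + N_2 = 322.
Substituting N_2 = 322 - 0.221N_1 into the first: N_1(1 - 0.284·0.221) = 235 - 0.284·322.
So N_1* = 144/0.937 = 153, and then N_2* = 322 - 0.221·153 = 288.

N_1* ≈ 153, N_2* ≈ 288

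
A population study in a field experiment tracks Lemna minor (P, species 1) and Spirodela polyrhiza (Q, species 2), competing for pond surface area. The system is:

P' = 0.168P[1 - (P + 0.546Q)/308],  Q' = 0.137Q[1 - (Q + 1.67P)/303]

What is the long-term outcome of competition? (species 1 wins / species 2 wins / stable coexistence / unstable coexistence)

species 1 excludes species 2

Compare the nullcline intercepts: K1/α12 = 308/0.546 = 564 > K2 = 303; K2/α21 = 303/1.67 = 181 < K1 = 308.
Since the inequalities point opposite ways, species 1 can invade but species 2 cannot.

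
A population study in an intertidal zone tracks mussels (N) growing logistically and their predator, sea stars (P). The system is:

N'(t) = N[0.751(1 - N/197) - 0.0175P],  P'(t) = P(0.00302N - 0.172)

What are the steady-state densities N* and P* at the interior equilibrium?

N* ≈ 57, P* ≈ 30.5

From dP/dt = 0 with P > 0: 0.00302N* = 0.172, so N* = 57.
Substitute into dN/dt = 0: 0.751(1 - 57/197) = 0.0175P*.
The bracket is 0.711, giving P* = 0.534/0.0175 = 30.5.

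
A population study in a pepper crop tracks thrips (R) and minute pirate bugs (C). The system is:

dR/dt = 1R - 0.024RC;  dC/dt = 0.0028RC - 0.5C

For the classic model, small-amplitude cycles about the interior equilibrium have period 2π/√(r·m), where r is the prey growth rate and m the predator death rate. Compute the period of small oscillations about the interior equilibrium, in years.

T ≈ 8.89 years

Here r = 1 and m = 0.5, so r·m = 0.5.
ω = √0.5 = 0.707 per year, hence T = 2π/ω ≈ 8.89 years.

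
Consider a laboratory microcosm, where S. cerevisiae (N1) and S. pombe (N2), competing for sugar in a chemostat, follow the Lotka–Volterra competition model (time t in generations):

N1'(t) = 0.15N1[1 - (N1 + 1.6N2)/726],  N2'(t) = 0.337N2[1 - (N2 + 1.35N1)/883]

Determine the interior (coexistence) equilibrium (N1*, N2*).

Setting both brackets to zero gives the nullclines N1 + 1.6N2 = 726 and 1.35N1 + N2 = 883.
Substituting N2 = 883 - 1.35N1 into the first: N1(1 - 1.6·1.35) = 726 - 1.6·883.
So N1* = -687/-1.16 = 592, and then N2* = 883 - 1.35·592 = 83.7.

N1* ≈ 592, N2* ≈ 83.7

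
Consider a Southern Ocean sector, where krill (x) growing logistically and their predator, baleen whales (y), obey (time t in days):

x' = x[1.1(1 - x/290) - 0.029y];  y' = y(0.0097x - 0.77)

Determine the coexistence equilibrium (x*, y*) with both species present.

From dy/dt = 0 with y > 0: 0.0097x* = 0.77, so x* = 79.4.
Substitute into dx/dt = 0: 1.1(1 - 79.4/290) = 0.029y*.
The bracket is 0.726, giving y* = 0.799/0.029 = 27.5.

x* ≈ 79.4, y* ≈ 27.5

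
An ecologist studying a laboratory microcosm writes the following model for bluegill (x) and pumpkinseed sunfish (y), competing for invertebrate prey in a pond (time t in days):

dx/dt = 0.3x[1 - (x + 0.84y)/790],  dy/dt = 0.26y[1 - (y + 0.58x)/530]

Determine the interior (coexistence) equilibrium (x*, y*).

x* ≈ 672, y* ≈ 140

Setting both brackets to zero gives the nullclines x + 0.84y = 790 and 0.58x + y = 530.
Substituting y = 530 - 0.58x into the first: x(1 - 0.84·0.58) = 790 - 0.84·530.
So x* = 345/0.513 = 672, and then y* = 530 - 0.58·672 = 140.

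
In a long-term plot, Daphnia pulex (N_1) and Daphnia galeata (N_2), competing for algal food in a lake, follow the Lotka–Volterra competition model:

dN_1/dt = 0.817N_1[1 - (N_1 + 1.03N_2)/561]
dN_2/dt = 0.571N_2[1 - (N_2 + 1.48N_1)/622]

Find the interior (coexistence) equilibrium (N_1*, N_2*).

Setting both brackets to zero gives the nullclines N_1 + 1.03N_2 = 561 and 1.48N_1 + N_2 = 622.
Substituting N_2 = 622 - 1.48N_1 into the first: N_1(1 - 1.03·1.48) = 561 - 1.03·622.
So N_1* = -79.7/-0.524 = 152, and then N_2* = 622 - 1.48·152 = 397.

N_1* ≈ 152, N_2* ≈ 397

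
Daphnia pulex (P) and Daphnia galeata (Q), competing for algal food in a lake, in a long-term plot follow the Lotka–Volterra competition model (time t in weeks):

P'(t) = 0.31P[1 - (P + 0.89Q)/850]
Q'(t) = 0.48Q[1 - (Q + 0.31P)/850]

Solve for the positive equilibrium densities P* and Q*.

P* ≈ 129, Q* ≈ 810

Setting both brackets to zero gives the nullclines P + 0.89Q = 850 and 0.31P + Q = 850.
Substituting Q = 850 - 0.31P into the first: P(1 - 0.89·0.31) = 850 - 0.89·850.
So P* = 93.5/0.724 = 129, and then Q* = 850 - 0.31·129 = 810.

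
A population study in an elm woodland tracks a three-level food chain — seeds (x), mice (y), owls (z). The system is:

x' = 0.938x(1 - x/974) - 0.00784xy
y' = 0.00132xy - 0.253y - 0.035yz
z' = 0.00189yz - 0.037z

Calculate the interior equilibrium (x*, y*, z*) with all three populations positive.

From dz/dt = 0: 0.00189y* = 0.037, so y* = 19.6.
From dx/dt = 0: 0.938(1 - x*/974) = 0.00784·19.6, giving x* = 974·(1 - 0.164) = 815.
From dy/dt = 0: 0.00132·815 - 0.253 = 0.035z*, so z* = 0.822/0.035 = 23.5.

x* ≈ 815, y* ≈ 19.6, z* ≈ 23.5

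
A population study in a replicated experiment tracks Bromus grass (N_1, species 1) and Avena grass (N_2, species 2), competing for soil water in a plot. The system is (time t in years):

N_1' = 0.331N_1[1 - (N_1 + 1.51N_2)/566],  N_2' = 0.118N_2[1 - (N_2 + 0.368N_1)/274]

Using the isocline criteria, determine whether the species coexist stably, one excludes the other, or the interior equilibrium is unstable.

Compare the nullcline intercepts: K1/α12 = 566/1.51 = 375 > K2 = 274; K2/α21 = 274/0.368 = 745 > K1 = 566.
Since both inequalities hold, each species can invade when rare, so the interior equilibrium is stable.

stable coexistence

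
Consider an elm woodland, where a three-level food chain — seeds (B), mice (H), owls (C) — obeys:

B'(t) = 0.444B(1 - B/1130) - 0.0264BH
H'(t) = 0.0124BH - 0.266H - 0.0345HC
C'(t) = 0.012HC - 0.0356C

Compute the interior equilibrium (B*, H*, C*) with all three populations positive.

B* ≈ 931, H* ≈ 2.97, C* ≈ 327

From dC/dt = 0: 0.012H* = 0.0356, so H* = 2.97.
From dB/dt = 0: 0.444(1 - B*/1130) = 0.0264·2.97, giving B* = 1130·(1 - 0.176) = 931.
From dH/dt = 0: 0.0124·931 - 0.266 = 0.0345C*, so C* = 11.3/0.0345 = 327.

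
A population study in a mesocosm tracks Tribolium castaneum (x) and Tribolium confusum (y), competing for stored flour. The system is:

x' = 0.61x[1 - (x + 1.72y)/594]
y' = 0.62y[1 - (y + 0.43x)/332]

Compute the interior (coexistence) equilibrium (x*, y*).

x* ≈ 88.2, y* ≈ 294

Setting both brackets to zero gives the nullclines x + 1.72y = 594 and 0.43x + y = 332.
Substituting y = 332 - 0.43x into the first: x(1 - 1.72·0.43) = 594 - 1.72·332.
So x* = 23/0.26 = 88.2, and then y* = 332 - 0.43·88.2 = 294.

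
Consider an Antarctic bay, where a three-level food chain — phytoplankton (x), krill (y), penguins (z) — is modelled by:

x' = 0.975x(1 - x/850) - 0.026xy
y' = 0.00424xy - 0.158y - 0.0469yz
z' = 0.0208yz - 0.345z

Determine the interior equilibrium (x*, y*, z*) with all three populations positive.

From dz/dt = 0: 0.0208y* = 0.345, so y* = 16.6.
From dx/dt = 0: 0.975(1 - x*/850) = 0.026·16.6, giving x* = 850·(1 - 0.442) = 474.
From dy/dt = 0: 0.00424·474 - 0.158 = 0.0469z*, so z* = 1.85/0.0469 = 39.5.

x* ≈ 474, y* ≈ 16.6, z* ≈ 39.5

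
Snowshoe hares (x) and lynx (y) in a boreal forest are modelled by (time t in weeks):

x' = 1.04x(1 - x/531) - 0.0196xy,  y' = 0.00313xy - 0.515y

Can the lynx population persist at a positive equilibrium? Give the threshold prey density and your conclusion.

The predator equation gives dy/dt > 0 only when x > 0.515/0.00313 = 165.
Without the predator, x → K = 531. Since 531 > 165, the predator can invade and persist.

Threshold x = 165; K > 165, so yes, the predator persists.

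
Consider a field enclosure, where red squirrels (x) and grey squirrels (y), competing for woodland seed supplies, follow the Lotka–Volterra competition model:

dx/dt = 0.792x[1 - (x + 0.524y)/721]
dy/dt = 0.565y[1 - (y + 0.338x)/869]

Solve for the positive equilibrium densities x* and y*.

x* ≈ 323, y* ≈ 760

Setting both brackets to zero gives the nullclines x + 0.524y = 721 and 0.338x + y = 869.
Substituting y = 869 - 0.338x into the first: x(1 - 0.524·0.338) = 721 - 0.524·869.
So x* = 266/0.823 = 323, and then y* = 869 - 0.338·323 = 760.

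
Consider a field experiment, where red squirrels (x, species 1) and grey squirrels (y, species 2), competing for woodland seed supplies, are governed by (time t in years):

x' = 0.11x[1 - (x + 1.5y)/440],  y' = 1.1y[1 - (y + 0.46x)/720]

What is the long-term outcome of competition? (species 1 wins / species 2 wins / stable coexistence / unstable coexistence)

Compare the nullcline intercepts: K1/α12 = 440/1.5 = 293 < K2 = 720; K2/α21 = 720/0.46 = 1570 > K1 = 440.
Since the inequalities point opposite ways, species 2 can invade but species 1 cannot.

species 2 excludes species 1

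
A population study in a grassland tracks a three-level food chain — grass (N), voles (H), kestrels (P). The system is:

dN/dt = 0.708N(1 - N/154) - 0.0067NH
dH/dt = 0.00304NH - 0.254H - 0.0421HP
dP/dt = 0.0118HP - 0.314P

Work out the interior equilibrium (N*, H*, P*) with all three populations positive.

N* ≈ 115, H* ≈ 26.6, P* ≈ 2.29

From dP/dt = 0: 0.0118H* = 0.314, so H* = 26.6.
From dN/dt = 0: 0.708(1 - N*/154) = 0.0067·26.6, giving N* = 154·(1 - 0.252) = 115.
From dH/dt = 0: 0.00304·115 - 0.254 = 0.0421P*, so P* = 0.0963/0.0421 = 2.29.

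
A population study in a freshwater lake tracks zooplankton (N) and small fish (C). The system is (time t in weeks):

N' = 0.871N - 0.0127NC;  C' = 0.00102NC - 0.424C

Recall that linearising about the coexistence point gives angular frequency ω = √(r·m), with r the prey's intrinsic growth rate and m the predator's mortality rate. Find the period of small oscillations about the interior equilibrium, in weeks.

Here r = 0.871 and m = 0.424, so r·m = 0.369.
ω = √0.369 = 0.608 per week, hence T = 2π/ω ≈ 10.3 weeks.

T ≈ 10.3 weeks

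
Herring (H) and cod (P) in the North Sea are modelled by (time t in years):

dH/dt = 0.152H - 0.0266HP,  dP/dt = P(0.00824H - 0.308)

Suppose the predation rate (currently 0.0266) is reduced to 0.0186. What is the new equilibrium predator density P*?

At the interior fixed point, setting dH/dt = 0 with H > 0 fixes P* = (prey growth rate)/(HP coefficient) — independent of the other coefficients.
With the change, P* = 0.152/0.0186 = 8.17; it rises from 5.71.

P* ≈ 8.17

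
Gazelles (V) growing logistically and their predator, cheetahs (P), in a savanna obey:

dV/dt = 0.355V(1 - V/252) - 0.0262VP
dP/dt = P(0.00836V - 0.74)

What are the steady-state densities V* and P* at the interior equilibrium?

V* ≈ 88.5, P* ≈ 8.79

From dP/dt = 0 with P > 0: 0.00836V* = 0.74, so V* = 88.5.
Substitute into dV/dt = 0: 0.355(1 - 88.5/252) = 0.0262P*.
The bracket is 0.649, giving P* = 0.23/0.0262 = 8.79.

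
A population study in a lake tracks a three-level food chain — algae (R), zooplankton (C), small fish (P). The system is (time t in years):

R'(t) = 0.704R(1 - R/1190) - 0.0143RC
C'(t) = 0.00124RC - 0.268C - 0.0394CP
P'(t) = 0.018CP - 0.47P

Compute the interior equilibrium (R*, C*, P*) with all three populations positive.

R* ≈ 559, C* ≈ 26.1, P* ≈ 10.8

From dP/dt = 0: 0.018C* = 0.47, so C* = 26.1.
From dR/dt = 0: 0.704(1 - R*/1190) = 0.0143·26.1, giving R* = 1190·(1 - 0.53) = 559.
From dC/dt = 0: 0.00124·559 - 0.268 = 0.0394P*, so P* = 0.425/0.0394 = 10.8.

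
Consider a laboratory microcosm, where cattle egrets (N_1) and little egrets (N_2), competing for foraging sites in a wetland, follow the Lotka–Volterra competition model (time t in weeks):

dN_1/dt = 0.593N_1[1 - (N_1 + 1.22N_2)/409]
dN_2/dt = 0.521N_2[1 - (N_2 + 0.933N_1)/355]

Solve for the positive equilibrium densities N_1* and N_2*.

Setting both brackets to zero gives the nullclines N_1 + 1.22N_2 = 409 and 0.933N_1 + N_2 = 355.
Substituting N_2 = 355 - 0.933N_1 into the first: N_1(1 - 1.22·0.933) = 409 - 1.22·355.
So N_1* = -24.1/-0.138 = 174, and then N_2* = 355 - 0.933·174 = 192.

N_1* ≈ 174, N_2* ≈ 192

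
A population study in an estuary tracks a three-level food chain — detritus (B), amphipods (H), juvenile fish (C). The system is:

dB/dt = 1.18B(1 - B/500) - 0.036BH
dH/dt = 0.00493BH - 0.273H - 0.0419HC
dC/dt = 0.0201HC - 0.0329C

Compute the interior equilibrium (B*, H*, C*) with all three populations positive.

From dC/dt = 0: 0.0201H* = 0.0329, so H* = 1.64.
From dB/dt = 0: 1.18(1 - B*/500) = 0.036·1.64, giving B* = 500·(1 - 0.0499) = 475.
From dH/dt = 0: 0.00493·475 - 0.273 = 0.0419C*, so C* = 2.07/0.0419 = 49.4.

B* ≈ 475, H* ≈ 1.64, C* ≈ 49.4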